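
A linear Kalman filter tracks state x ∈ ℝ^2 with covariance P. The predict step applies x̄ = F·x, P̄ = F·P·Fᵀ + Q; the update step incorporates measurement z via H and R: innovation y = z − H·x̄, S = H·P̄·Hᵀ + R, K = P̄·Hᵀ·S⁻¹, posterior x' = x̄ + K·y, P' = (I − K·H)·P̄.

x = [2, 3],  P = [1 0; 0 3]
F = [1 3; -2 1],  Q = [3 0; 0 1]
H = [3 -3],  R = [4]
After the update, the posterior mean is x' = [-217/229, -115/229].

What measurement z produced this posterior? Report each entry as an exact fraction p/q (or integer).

z = [-2]

x̄ = F·x = [11, -1]
P̄ = F·P·Fᵀ + Q = [31 7; 7 8]
S = H·P̄·Hᵀ + R = [229]
K = P̄·Hᵀ·S⁻¹ = [72/229; -3/229]
x' − x̄ = [-2736/229, 114/229] = K·y
y = (KᵀK)⁻¹·Kᵀ·(x' − x̄) = [-38]
z = y + H·x̄ = [-38] + [36] = [-2]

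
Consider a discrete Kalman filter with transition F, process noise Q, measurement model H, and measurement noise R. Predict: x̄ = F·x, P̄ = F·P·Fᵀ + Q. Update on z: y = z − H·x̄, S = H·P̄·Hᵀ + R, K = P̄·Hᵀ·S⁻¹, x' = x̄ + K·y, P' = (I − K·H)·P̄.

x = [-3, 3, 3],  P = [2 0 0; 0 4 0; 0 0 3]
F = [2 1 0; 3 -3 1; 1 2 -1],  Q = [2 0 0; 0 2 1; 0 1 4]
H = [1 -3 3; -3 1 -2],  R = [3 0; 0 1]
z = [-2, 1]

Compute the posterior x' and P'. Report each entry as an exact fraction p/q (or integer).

x̄ = F·x = [-3, -15, 0]
P̄ = F·P·Fᵀ + Q = [14 0 12; 0 59 -20; 12 -20 25]
y = z − H·x̄ = [-44, 7]
S = H·P̄·Hᵀ + R = [1205 -681; -681 510]
K = P̄·Hᵀ·S⁻¹ = [-6482/50263 -15160/50263; -17817/50263 -14034/50263; 928/50263 -27623/150789]
x' = x̄ + K·y = [28299/50263, -68235/50263, -315857/150789]
P' = (I − K·H)·P̄ = [27222/50263 -35394/50263 -50950/50263; -35394/50263 132254/50263 126235/50263; -50950/50263 126235/50263 432439/150789]

x' = [28299/50263, -68235/50263, -315857/150789]
P' = [27222/50263 -35394/50263 -50950/50263; -35394/50263 132254/50263 126235/50263; -50950/50263 126235/50263 432439/150789]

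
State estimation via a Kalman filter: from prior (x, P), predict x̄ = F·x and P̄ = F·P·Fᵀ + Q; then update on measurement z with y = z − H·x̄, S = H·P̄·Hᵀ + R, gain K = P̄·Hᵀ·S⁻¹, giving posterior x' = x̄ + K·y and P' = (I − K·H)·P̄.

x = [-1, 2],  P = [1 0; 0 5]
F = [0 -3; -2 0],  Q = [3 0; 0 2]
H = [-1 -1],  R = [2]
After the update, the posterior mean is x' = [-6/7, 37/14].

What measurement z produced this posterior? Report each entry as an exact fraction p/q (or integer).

z = [-2]

x̄ = F·x = [-6, 2]
P̄ = F·P·Fᵀ + Q = [48 0; 0 6]
S = H·P̄·Hᵀ + R = [56]
K = P̄·Hᵀ·S⁻¹ = [-6/7; -3/28]
x' − x̄ = [36/7, 9/14] = K·y
y = (KᵀK)⁻¹·Kᵀ·(x' − x̄) = [-6]
z = y + H·x̄ = [-6] + [4] = [-2]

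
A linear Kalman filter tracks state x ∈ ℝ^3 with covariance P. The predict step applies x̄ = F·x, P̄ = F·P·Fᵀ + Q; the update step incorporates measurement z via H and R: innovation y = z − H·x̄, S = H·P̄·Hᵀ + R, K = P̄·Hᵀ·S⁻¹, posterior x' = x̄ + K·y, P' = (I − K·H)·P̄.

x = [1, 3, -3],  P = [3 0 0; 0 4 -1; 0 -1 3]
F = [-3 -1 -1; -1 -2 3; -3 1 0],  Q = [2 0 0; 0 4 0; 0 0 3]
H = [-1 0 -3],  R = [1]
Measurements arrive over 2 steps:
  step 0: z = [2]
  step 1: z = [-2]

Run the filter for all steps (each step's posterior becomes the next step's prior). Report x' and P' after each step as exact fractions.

step 0: x' = [-1349/485, -7757/485, 126/485], P' = [5254/485 4047/485 -1716/485; 4047/485 30061/485 -1348/485; -1716/485 -1348/485 614/485]
step 1: x' = [1003242/41371, 1474986/41371, -2454737/330968], P' = [5501459/41371 8685273/41371 -1831101/41371; 8685273/41371 14171108/41371 -5786879/82742; -1831101/41371 -5786879/82742 9824867/661936]

step 0: x̄ = F·x = [-3, -16, 0]
step 0: P̄ = F·P·Fᵀ + Q = [34 9 24; 9 62 -2; 24 -2 34]
step 0: y = z − H·x̄ = [-1]
step 0: S = H·P̄·Hᵀ + R = [485]
step 0: K = P̄·Hᵀ·S⁻¹ = [-106/485; -3/485; -126/485]
step 0: x' = x̄ + K·y = [-1349/485, -7757/485, 126/485]
step 0: P' = (I − K·H)·P̄ = [5254/485 4047/485 -1716/485; 4047/485 30061/485 -1348/485; -1716/485 -1348/485 614/485]
step 1: x̄ = F·x = [11678/485, 17241/485, -742/97]
step 1: P̄ = F·P·Fᵀ + Q = [90221/485 117447/485 2685/97; 117447/485 175624/485 -2545/97; 2685/97 -2545/97 10904/97]
step 1: y = z − H·x̄ = [-422/485]
step 1: S = H·P̄·Hᵀ + R = [661936/485]
step 1: K = P̄·Hᵀ·S⁻¹ = [-8156/41371; -9909/82742; -176985/661936]
step 1: x' = x̄ + K·y = [1003242/41371, 1474986/41371, -2454737/330968]
step 1: P' = (I − K·H)·P̄ = [5501459/41371 8685273/41371 -1831101/41371; 8685273/41371 14171108/41371 -5786879/82742; -1831101/41371 -5786879/82742 9824867/661936]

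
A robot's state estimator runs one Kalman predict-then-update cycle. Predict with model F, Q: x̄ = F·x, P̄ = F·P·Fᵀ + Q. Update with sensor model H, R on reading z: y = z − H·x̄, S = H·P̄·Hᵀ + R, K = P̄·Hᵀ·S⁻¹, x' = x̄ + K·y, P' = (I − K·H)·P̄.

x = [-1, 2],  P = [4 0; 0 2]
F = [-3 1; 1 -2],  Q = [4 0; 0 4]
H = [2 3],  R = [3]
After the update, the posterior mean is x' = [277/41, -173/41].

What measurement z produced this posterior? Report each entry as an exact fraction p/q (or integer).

x̄ = F·x = [5, -5]
P̄ = F·P·Fᵀ + Q = [42 -16; -16 16]
S = H·P̄·Hᵀ + R = [123]
K = P̄·Hᵀ·S⁻¹ = [12/41; 16/123]
x' − x̄ = [72/41, 32/41] = K·y
y = (KᵀK)⁻¹·Kᵀ·(x' − x̄) = [6]
z = y + H·x̄ = [6] + [-5] = [1]

z = [1]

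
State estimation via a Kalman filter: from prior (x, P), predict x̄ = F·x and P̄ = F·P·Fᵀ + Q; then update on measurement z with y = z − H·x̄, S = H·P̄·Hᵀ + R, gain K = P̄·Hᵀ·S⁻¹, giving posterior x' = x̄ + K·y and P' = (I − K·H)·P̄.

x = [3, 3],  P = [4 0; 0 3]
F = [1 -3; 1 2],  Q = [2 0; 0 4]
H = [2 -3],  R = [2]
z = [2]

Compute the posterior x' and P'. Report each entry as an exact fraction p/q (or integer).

x̄ = F·x = [-6, 9]
P̄ = F·P·Fᵀ + Q = [33 -14; -14 20]
y = z − H·x̄ = [41]
S = H·P̄·Hᵀ + R = [482]
K = P̄·Hᵀ·S⁻¹ = [54/241; -44/241]
x' = x̄ + K·y = [768/241, 365/241]
P' = (I − K·H)·P̄ = [2121/241 1378/241; 1378/241 948/241]

x' = [768/241, 365/241]
P' = [2121/241 1378/241; 1378/241 948/241]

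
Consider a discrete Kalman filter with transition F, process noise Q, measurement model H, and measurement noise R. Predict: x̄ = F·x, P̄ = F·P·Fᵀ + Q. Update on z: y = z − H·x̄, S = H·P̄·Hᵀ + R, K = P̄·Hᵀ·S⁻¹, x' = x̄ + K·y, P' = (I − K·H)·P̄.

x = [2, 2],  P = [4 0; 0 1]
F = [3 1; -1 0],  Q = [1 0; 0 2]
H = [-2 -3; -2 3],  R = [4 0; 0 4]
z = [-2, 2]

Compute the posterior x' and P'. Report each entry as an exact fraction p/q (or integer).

x' = [4/43, 28/43]
P' = [104/215 -3/215; -3/215 87/430]

x̄ = F·x = [8, -2]
P̄ = F·P·Fᵀ + Q = [38 -12; -12 6]
y = z − H·x̄ = [8, 24]
S = H·P̄·Hᵀ + R = [66 98; 98 354]
K = P̄·Hᵀ·S⁻¹ = [-199/860 -217/860; -249/1720 273/1720]
x' = x̄ + K·y = [4/43, 28/43]
P' = (I − K·H)·P̄ = [104/215 -3/215; -3/215 87/430]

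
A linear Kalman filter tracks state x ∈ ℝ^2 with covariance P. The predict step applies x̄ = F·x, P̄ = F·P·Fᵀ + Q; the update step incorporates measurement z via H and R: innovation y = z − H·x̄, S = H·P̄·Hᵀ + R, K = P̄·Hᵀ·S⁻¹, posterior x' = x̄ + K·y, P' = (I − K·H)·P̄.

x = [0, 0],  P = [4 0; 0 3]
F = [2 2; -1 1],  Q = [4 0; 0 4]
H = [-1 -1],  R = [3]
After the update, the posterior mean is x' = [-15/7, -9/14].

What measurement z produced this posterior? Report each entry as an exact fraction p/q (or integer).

z = [3]

x̄ = F·x = [0, 0]
P̄ = F·P·Fᵀ + Q = [32 -2; -2 11]
S = H·P̄·Hᵀ + R = [42]
K = P̄·Hᵀ·S⁻¹ = [-5/7; -3/14]
x' − x̄ = [-15/7, -9/14] = K·y
y = (KᵀK)⁻¹·Kᵀ·(x' − x̄) = [3]
z = y + H·x̄ = [3] + [0] = [3]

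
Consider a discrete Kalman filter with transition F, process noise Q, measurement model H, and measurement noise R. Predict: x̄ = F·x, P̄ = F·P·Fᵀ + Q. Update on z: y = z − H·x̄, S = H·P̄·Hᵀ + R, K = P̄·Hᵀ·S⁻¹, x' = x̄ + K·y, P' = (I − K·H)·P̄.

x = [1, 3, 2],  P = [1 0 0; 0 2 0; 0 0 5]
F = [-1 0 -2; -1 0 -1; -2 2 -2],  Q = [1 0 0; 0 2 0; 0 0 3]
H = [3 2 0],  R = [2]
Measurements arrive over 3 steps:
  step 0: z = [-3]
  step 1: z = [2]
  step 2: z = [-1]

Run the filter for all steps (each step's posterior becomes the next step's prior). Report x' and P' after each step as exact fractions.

step 0: x' = [-59/91, -15/26, 405/91], P' = [66/91 -11/13 22/91; -11/13 73/52 -3/26; 22/91 -3/26 1160/91]
step 1: x' = [17004/79379, 50746/79379, 17117/79379], P' = [57274/79379 -66352/79379 -6870/79379; -66352/79379 109788/79379 31035/79379; -6870/79379 31035/79379 1003416/79379]
step 2: x' = [-13438561/66609075, -250741/1256775, 57745418/66609075], P' = [48309754/66609075 -1056776/1256775 -7799252/66609075; -1056776/1256775 1746332/1256775 534238/1256775; -7799252/66609075 534238/1256775 841480201/66609075]

step 0: x̄ = F·x = [-5, -3, 0]
step 0: P̄ = F·P·Fᵀ + Q = [22 11 22; 11 8 12; 22 12 35]
step 0: y = z − H·x̄ = [18]
step 0: S = H·P̄·Hᵀ + R = [364]
step 0: K = P̄·Hᵀ·S⁻¹ = [22/91; 7/52; 45/182]
step 0: x' = x̄ + K·y = [-59/91, -15/26, 405/91]
step 0: P' = (I − K·H)·P̄ = [66/91 -11/13 22/91; -11/13 73/52 -3/26; 22/91 -3/26 1160/91]
step 1: x̄ = F·x = [-751/91, -346/91, -797/91]
step 1: P̄ = F·P·Fᵀ + Q = [4885/91 2452/91 5100/91; 2452/91 1452/91 2715/91; 5100/91 2715/91 6564/91]
step 1: y = z − H·x̄ = [3127/91]
step 1: S = H·P̄·Hᵀ + R = [79379/91]
step 1: K = P̄·Hᵀ·S⁻¹ = [19559/79379; 10260/79379; 20730/79379]
step 1: x' = x̄ + K·y = [17004/79379, 50746/79379, 17117/79379]
step 1: P' = (I − K·H)·P̄ = [57274/79379 -66352/79379 -6870/79379; -66352/79379 109788/79379 31035/79379; -6870/79379 31035/79379 1003416/79379]
step 2: x̄ = F·x = [-51238/79379, -34121/79379, 33250/79379]
step 2: P̄ = F·P·Fᵀ + Q = [4122837/79379 2043496/79379 4095556/79379; 2043496/79379 1205708/79379 2164534/79379; 4095556/79379 2164534/79379 5147625/79379]
step 2: y = z − H·x̄ = [142577/79379]
step 2: S = H·P̄·Hᵀ + R = [66609075/79379]
step 2: K = P̄·Hᵀ·S⁻¹ = [16455503/66609075; 161168/1256775; 16615736/66609075]
step 2: x' = x̄ + K·y = [-13438561/66609075, -250741/1256775, 57745418/66609075]
step 2: P' = (I − K·H)·P̄ = [48309754/66609075 -1056776/1256775 -7799252/66609075; -1056776/1256775 1746332/1256775 534238/1256775; -7799252/66609075 534238/1256775 841480201/66609075]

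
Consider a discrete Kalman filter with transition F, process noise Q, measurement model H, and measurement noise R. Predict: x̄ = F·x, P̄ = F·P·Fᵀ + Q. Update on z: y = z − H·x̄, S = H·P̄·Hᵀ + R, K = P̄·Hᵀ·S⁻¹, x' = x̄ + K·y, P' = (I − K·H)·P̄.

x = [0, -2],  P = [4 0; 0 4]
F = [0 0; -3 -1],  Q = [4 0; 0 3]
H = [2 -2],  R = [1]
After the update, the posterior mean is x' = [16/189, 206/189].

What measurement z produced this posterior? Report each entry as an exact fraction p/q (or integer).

z = [-2]

x̄ = F·x = [0, 2]
P̄ = F·P·Fᵀ + Q = [4 0; 0 43]
S = H·P̄·Hᵀ + R = [189]
K = P̄·Hᵀ·S⁻¹ = [8/189; -86/189]
x' − x̄ = [16/189, -172/189] = K·y
y = (KᵀK)⁻¹·Kᵀ·(x' − x̄) = [2]
z = y + H·x̄ = [2] + [-4] = [-2]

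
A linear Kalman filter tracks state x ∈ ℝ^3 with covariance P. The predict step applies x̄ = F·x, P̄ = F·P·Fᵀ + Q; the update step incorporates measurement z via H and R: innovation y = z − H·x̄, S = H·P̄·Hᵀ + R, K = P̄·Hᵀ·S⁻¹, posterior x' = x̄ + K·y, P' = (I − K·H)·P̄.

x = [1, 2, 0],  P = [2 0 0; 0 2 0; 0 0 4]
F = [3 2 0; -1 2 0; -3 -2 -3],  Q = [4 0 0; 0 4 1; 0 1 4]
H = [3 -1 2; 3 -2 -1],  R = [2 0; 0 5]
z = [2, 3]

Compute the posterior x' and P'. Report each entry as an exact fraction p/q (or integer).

x' = [346991/115421, 431597/115421, -189604/115421]
P' = [485782/115421 823854/115421 -306022/115421; 823854/115421 1492624/115421 -493186/115421; -306022/115421 -493186/115421 251681/115421]

x̄ = F·x = [7, 3, -7]
P̄ = F·P·Fᵀ + Q = [30 2 -26; 2 14 -1; -26 -1 66]
y = z − H·x̄ = [-2, -19]
S = H·P̄·Hᵀ + R = [230 73; 73 525]
K = P̄·Hᵀ·S⁻¹ = [10724/115421 23132/115421; -3717/115421 -4100/115421; 39241/115421 -36675/115421]
x' = x̄ + K·y = [346991/115421, 431597/115421, -189604/115421]
P' = (I − K·H)·P̄ = [485782/115421 823854/115421 -306022/115421; 823854/115421 1492624/115421 -493186/115421; -306022/115421 -493186/115421 251681/115421]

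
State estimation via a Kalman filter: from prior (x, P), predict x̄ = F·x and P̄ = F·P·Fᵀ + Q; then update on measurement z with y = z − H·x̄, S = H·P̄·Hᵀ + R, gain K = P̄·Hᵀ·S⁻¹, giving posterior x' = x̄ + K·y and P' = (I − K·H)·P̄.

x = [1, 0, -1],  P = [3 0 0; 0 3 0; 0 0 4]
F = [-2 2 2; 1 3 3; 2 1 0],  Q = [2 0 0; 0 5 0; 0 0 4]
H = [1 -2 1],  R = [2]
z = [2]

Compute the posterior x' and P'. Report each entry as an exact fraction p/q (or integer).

x̄ = F·x = [-4, -2, 2]
P̄ = F·P·Fᵀ + Q = [42 36 -6; 36 71 15; -6 15 19]
y = z − H·x̄ = [0]
S = H·P̄·Hᵀ + R = [131]
K = P̄·Hᵀ·S⁻¹ = [-36/131; -91/131; -17/131]
x' = x̄ + K·y = [-4, -2, 2]
P' = (I − K·H)·P̄ = [4206/131 1440/131 -1398/131; 1440/131 1020/131 418/131; -1398/131 418/131 2200/131]

x' = [-4, -2, 2]
P' = [4206/131 1440/131 -1398/131; 1440/131 1020/131 418/131; -1398/131 418/131 2200/131]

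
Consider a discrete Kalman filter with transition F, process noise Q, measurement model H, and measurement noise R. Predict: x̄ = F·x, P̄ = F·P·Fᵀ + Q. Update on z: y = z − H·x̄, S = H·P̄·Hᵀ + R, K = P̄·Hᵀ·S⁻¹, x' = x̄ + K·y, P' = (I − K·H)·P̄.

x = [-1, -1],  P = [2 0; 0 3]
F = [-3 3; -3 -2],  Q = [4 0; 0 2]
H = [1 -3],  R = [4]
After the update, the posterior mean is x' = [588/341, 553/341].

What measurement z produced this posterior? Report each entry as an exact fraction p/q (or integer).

x̄ = F·x = [0, 5]
P̄ = F·P·Fᵀ + Q = [49 0; 0 32]
S = H·P̄·Hᵀ + R = [341]
K = P̄·Hᵀ·S⁻¹ = [49/341; -96/341]
x' − x̄ = [588/341, -1152/341] = K·y
y = (KᵀK)⁻¹·Kᵀ·(x' − x̄) = [12]
z = y + H·x̄ = [12] + [-15] = [-3]

z = [-3]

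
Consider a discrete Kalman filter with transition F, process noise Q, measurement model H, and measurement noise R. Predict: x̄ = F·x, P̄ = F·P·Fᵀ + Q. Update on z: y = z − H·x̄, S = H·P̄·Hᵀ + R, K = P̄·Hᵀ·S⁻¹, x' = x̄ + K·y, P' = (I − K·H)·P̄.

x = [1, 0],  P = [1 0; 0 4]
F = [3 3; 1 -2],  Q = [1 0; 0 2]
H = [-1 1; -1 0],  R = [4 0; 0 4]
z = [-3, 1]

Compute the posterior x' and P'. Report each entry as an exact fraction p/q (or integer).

x' = [983/1061, -928/1061]
P' = [2468/1061 1396/1061; 1396/1061 3768/1061]

x̄ = F·x = [3, 1]
P̄ = F·P·Fᵀ + Q = [46 -21; -21 19]
y = z − H·x̄ = [-1, 4]
S = H·P̄·Hᵀ + R = [111 67; 67 50]
K = P̄·Hᵀ·S⁻¹ = [-268/1061 -617/1061; 593/1061 -349/1061]
x' = x̄ + K·y = [983/1061, -928/1061]
P' = (I − K·H)·P̄ = [2468/1061 1396/1061; 1396/1061 3768/1061]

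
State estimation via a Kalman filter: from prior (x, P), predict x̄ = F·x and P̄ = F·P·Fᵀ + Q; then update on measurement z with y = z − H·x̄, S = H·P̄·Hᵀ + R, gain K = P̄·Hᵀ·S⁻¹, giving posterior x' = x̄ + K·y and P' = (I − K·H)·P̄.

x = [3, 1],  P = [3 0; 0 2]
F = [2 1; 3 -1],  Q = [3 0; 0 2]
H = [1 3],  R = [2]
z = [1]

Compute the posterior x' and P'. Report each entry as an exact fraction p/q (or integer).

x' = [404/197, -59/197]
P' = [2473/394 -781/394; -781/394 333/394]

x̄ = F·x = [7, 8]
P̄ = F·P·Fᵀ + Q = [17 16; 16 31]
y = z − H·x̄ = [-30]
S = H·P̄·Hᵀ + R = [394]
K = P̄·Hᵀ·S⁻¹ = [65/394; 109/394]
x' = x̄ + K·y = [404/197, -59/197]
P' = (I − K·H)·P̄ = [2473/394 -781/394; -781/394 333/394]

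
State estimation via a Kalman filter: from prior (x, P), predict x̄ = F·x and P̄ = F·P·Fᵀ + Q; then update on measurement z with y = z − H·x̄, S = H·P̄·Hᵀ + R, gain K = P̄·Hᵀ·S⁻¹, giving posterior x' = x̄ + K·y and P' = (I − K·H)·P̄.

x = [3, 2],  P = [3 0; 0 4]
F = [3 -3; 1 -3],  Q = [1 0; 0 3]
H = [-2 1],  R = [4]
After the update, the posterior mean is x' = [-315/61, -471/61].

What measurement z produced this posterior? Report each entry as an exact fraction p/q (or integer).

x̄ = F·x = [3, -3]
P̄ = F·P·Fᵀ + Q = [64 45; 45 42]
S = H·P̄·Hᵀ + R = [122]
K = P̄·Hᵀ·S⁻¹ = [-83/122; -24/61]
x' − x̄ = [-498/61, -288/61] = K·y
y = (KᵀK)⁻¹·Kᵀ·(x' − x̄) = [12]
z = y + H·x̄ = [12] + [-9] = [3]

z = [3]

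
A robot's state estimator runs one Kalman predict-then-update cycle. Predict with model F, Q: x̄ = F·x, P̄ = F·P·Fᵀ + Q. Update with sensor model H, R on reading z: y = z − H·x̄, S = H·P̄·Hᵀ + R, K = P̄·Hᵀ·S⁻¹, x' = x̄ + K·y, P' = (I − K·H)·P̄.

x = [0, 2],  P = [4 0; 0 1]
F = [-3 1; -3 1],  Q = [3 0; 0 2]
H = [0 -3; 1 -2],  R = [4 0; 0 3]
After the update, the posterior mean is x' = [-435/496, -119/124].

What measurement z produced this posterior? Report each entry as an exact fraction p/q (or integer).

z = [3, 1]

x̄ = F·x = [2, 2]
P̄ = F·P·Fᵀ + Q = [40 37; 37 39]
S = H·P̄·Hᵀ + R = [355 123; 123 51]
K = P̄·Hᵀ·S⁻¹ = [-493/992 1583/2976; -77/248 -41/744]
x' − x̄ = [-1427/496, -367/124] = K·y
y = (KᵀK)⁻¹·Kᵀ·(x' − x̄) = [9, 3]
z = y + H·x̄ = [9, 3] + [-6, -2] = [3, 1]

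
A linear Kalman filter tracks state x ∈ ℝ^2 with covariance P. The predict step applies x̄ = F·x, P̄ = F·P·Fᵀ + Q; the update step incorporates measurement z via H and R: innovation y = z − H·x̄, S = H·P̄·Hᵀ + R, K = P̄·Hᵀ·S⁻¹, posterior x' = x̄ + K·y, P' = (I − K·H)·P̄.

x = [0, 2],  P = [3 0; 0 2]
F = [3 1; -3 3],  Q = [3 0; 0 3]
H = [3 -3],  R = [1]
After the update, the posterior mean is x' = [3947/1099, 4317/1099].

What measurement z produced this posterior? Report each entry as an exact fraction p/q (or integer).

x̄ = F·x = [2, 6]
P̄ = F·P·Fᵀ + Q = [32 -21; -21 48]
S = H·P̄·Hᵀ + R = [1099]
K = P̄·Hᵀ·S⁻¹ = [159/1099; -207/1099]
x' − x̄ = [1749/1099, -2277/1099] = K·y
y = (KᵀK)⁻¹·Kᵀ·(x' − x̄) = [11]
z = y + H·x̄ = [11] + [-12] = [-1]

z = [-1]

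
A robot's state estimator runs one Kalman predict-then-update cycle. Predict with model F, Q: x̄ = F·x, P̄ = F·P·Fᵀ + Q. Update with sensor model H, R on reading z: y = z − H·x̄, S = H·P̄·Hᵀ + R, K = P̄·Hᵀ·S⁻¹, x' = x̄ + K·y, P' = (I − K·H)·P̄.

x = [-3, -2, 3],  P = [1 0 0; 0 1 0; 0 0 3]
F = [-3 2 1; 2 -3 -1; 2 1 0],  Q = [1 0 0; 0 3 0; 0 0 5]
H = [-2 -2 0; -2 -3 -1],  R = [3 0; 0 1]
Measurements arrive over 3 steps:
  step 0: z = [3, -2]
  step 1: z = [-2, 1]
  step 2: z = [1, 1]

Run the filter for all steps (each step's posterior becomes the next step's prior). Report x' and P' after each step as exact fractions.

step 0: x̄ = F·x = [8, -3, -8]
step 0: P̄ = F·P·Fᵀ + Q = [17 -15 -4; -15 19 1; -4 1 10]
step 0: y = z − H·x̄ = [13, -3]
step 0: S = H·P̄·Hᵀ + R = [27 26; 26 60]
step 0: K = P̄·Hᵀ·S⁻¹ = [-315/472 509/944; 31/118 -137/236; 245/472 -291/944]
step 0: x' = x̄ + K·y = [-2165/944, 509/236, -309/944]
step 0: P' = (I − K·H)·P̄ = [5893/944 -1237/236 2549/944; -1237/236 286/59 -821/236; 2549/944 -821/236 5045/944]
step 1: x̄ = F·x = [5129/472, -10129/944, -1147/472]
step 1: P̄ = F·P·Fᵀ + Q = [27069/236 -51509/472 -7335/236; -51509/472 102109/944 13911/472; -7335/236 13911/472 3269/236]
step 1: y = z − H·x̄ = [-815/472, -11221/944]
step 1: S = H·P̄·Hᵀ + R = [5057/236 6271/472; 6271/472 179461/944]
step 1: K = P̄·Hᵀ·S⁻¹ = [-3617960/3678851 2750542/3678851; 2047726/3678851 -2769355/3678851; 98200/334441 -77422/334441]
step 1: x' = x̄ + K·y = [13528704/3678851, -10091041/3678851, -61993/334441]
step 1: P' = (I − K·H)·P̄ = [26645408/3678851 -21218468/3678851 692186/334441; -21218468/3678851 18146879/3678851 -839486/334441; 692186/334441 -839486/334441 1211508/334441]
step 2: x̄ = F·x = [-61450117/3678851, 58012454/3678851, 1542397/334441]
step 2: P̄ = F·P·Fᵀ + Q = [501401583/3678851 -473678434/3678851 -12618492/334441; -473678434/3678851 463026040/3678851 11911011/334441; -12618492/334441 11911011/334441 5295354/334441]
step 2: y = z − H·x̄ = [-3196475/3678851, 71782346/3678851]
step 2: S = H·P̄·Hᵀ + R = [79319573/3678851 31413650/3678851; 31413650/3678851 781540307/3678851]
step 2: K = P̄·Hᵀ·S⁻¹ = [-16535607586/16582521561 12483678304/16582521561; 9416657266/16582521561 -12530798779/16582521561; 1596609908/5527507187 -1292720753/5527507187]
step 2: x' = x̄ + K·y = [-19037063053/16582521561, 8807784310/16582521561, -1118919059/5527507187]
step 2: P' = (I − K·H)·P̄ = [120638685793/16582521561 -95835274414/16582521561 11248257784/5527507187; -95835274414/16582521561 81710288515/16582521561 -13643172646/5527507187; 11248257784/5527507187 -13643172646/5527507187 19725723123/5527507187]

step 0: x' = [-2165/944, 509/236, -309/944], P' = [5893/944 -1237/236 2549/944; -1237/236 286/59 -821/236; 2549/944 -821/236 5045/944]
step 1: x' = [13528704/3678851, -10091041/3678851, -61993/334441], P' = [26645408/3678851 -21218468/3678851 692186/334441; -21218468/3678851 18146879/3678851 -839486/334441; 692186/334441 -839486/334441 1211508/334441]
step 2: x' = [-19037063053/16582521561, 8807784310/16582521561, -1118919059/5527507187], P' = [120638685793/16582521561 -95835274414/16582521561 11248257784/5527507187; -95835274414/16582521561 81710288515/16582521561 -13643172646/5527507187; 11248257784/5527507187 -13643172646/5527507187 19725723123/5527507187]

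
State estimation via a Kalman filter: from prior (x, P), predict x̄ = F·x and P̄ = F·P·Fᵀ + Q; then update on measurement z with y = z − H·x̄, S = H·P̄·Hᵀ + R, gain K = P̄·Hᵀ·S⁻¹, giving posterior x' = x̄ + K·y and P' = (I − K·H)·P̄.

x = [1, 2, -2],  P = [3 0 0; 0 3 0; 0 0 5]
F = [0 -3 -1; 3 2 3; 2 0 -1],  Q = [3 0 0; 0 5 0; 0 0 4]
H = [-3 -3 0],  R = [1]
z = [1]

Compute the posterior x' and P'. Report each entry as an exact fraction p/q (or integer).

x̄ = F·x = [-4, 1, 4]
P̄ = F·P·Fᵀ + Q = [35 -33 5; -33 89 3; 5 3 21]
y = z − H·x̄ = [-8]
S = H·P̄·Hᵀ + R = [523]
K = P̄·Hᵀ·S⁻¹ = [-6/523; -168/523; -24/523]
x' = x̄ + K·y = [-2044/523, 1867/523, 2284/523]
P' = (I − K·H)·P̄ = [18269/523 -18267/523 2471/523; -18267/523 18323/523 -2463/523; 2471/523 -2463/523 10407/523]

x' = [-2044/523, 1867/523, 2284/523]
P' = [18269/523 -18267/523 2471/523; -18267/523 18323/523 -2463/523; 2471/523 -2463/523 10407/523]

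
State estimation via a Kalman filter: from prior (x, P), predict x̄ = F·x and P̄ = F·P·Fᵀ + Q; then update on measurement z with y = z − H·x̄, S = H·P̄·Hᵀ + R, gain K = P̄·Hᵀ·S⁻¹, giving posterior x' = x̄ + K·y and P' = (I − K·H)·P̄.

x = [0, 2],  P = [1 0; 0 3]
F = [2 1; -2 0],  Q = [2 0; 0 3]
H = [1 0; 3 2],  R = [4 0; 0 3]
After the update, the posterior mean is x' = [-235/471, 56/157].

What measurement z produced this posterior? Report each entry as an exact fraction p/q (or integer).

x̄ = F·x = [2, 0]
P̄ = F·P·Fᵀ + Q = [9 -4; -4 7]
S = H·P̄·Hᵀ + R = [13 19; 19 64]
K = P̄·Hᵀ·S⁻¹ = [215/471 76/471; -98/157 34/157]
x' − x̄ = [-1177/471, 56/157] = K·y
y = (KᵀK)⁻¹·Kᵀ·(x' − x̄) = [-3, -7]
z = y + H·x̄ = [-3, -7] + [2, 6] = [-1, -1]

z = [-1, -1]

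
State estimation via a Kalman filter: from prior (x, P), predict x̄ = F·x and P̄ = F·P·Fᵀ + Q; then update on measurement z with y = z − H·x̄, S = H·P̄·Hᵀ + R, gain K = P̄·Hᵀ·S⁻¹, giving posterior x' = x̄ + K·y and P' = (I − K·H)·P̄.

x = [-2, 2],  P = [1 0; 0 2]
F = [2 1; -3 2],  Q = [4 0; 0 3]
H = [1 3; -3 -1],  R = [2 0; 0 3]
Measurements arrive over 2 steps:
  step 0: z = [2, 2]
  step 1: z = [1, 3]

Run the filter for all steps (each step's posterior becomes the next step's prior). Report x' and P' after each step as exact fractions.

step 0: x' = [-1833/1660, 3803/3320], P' = [359/830 -369/1660; -369/1660 1059/3320]
step 1: x' = [-5048848/4025709, 3433765/4025709], P' = [558757/1341903 -287929/1341903; -287929/1341903 420331/1341903]

step 0: x̄ = F·x = [-2, 10]
step 0: P̄ = F·P·Fᵀ + Q = [10 -2; -2 20]
step 0: y = z − H·x̄ = [-26, 6]
step 0: S = H·P̄·Hᵀ + R = [180 -70; -70 101]
step 0: K = P̄·Hᵀ·S⁻¹ = [-389/3320 -119/332; 2439/6640 77/664]
step 0: x' = x̄ + K·y = [-1833/1660, 3803/3320]
step 0: P' = (I − K·H)·P̄ = [359/830 -369/1660; -369/1660 1059/3320]
step 1: x̄ = F·x = [-3529/3320, 4651/830]
step 1: P̄ = F·P·Fᵀ + Q = [17131/3320 -1809/830; -1809/830 4497/415]
step 1: y = z − H·x̄ = [-48963/3320, 17977/3320]
step 1: S = H·P̄·Hᵀ + R = [304139/3320 -86961/3320; -86961/3320 156699/3320]
step 1: K = P̄·Hᵀ·S⁻¹ = [-152515/1341903 -1388342/4025709; 486532/1341903 443456/4025709]
step 1: x' = x̄ + K·y = [-5048848/4025709, 3433765/4025709]
step 1: P' = (I − K·H)·P̄ = [558757/1341903 -287929/1341903; -287929/1341903 420331/1341903]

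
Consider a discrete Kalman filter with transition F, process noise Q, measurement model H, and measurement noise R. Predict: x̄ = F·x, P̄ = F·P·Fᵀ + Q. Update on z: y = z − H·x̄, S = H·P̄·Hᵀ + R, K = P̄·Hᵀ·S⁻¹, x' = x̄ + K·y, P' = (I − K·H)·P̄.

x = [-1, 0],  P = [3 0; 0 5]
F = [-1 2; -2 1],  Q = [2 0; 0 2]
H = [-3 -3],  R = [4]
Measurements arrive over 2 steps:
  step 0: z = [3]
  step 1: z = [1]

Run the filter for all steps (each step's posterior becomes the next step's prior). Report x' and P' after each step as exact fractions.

step 0: x' = [-197/172, 29/172], P' = [2071/688 -1907/688; -1907/688 2047/688]
step 1: x' = [-107904/167503, 55011/167503], P' = [204501/167503 -167467/167503; -167467/167503 204573/167503]

step 0: x̄ = F·x = [1, 2]
step 0: P̄ = F·P·Fᵀ + Q = [25 16; 16 19]
step 0: y = z − H·x̄ = [12]
step 0: S = H·P̄·Hᵀ + R = [688]
step 0: K = P̄·Hᵀ·S⁻¹ = [-123/688; -105/688]
step 0: x' = x̄ + K·y = [-197/172, 29/172]
step 0: P' = (I − K·H)·P̄ = [2071/688 -1907/688; -1907/688 2047/688]
step 1: x̄ = F·x = [255/172, 423/172]
step 1: P̄ = F·P·Fᵀ + Q = [19263/688 17771/688; 17771/688 19335/688]
step 1: y = z − H·x̄ = [1103/86]
step 1: S = H·P̄·Hᵀ + R = [167503/172]
step 1: K = P̄·Hᵀ·S⁻¹ = [-55551/335006; -55659/335006]
step 1: x' = x̄ + K·y = [-107904/167503, 55011/167503]
step 1: P' = (I − K·H)·P̄ = [204501/167503 -167467/167503; -167467/167503 204573/167503]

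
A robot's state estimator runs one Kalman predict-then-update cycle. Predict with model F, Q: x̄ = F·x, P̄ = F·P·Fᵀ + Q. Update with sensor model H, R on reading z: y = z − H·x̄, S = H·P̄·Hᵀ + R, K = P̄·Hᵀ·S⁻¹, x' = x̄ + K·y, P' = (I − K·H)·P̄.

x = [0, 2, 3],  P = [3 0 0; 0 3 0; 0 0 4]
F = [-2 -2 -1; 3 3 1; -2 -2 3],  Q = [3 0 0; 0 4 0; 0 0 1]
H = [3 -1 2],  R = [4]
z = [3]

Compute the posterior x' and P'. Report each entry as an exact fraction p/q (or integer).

x' = [-3872/1069, 4331/1069, 9531/1069]
P' = [8490/1069 -6650/1069 -15746/1069; -6650/1069 13378/1069 16204/1069; -15746/1069 16204/1069 32085/1069]

x̄ = F·x = [-7, 9, 5]
P̄ = F·P·Fᵀ + Q = [31 -40 12; -40 62 -24; 12 -24 61]
y = z − H·x̄ = [23]
S = H·P̄·Hᵀ + R = [1069]
K = P̄·Hᵀ·S⁻¹ = [157/1069; -230/1069; 182/1069]
x' = x̄ + K·y = [-3872/1069, 4331/1069, 9531/1069]
P' = (I − K·H)·P̄ = [8490/1069 -6650/1069 -15746/1069; -6650/1069 13378/1069 16204/1069; -15746/1069 16204/1069 32085/1069]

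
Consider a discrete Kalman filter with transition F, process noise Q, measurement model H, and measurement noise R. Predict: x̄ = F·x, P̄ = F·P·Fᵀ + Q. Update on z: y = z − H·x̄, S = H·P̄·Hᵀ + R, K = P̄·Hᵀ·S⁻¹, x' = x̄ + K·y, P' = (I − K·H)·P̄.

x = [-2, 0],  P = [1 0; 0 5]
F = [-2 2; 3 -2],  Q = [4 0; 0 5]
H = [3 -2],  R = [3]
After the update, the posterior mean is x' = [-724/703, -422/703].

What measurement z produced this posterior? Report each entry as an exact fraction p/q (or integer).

z = [-2]

x̄ = F·x = [4, -6]
P̄ = F·P·Fᵀ + Q = [28 -26; -26 34]
S = H·P̄·Hᵀ + R = [703]
K = P̄·Hᵀ·S⁻¹ = [136/703; -146/703]
x' − x̄ = [-3536/703, 3796/703] = K·y
y = (KᵀK)⁻¹·Kᵀ·(x' − x̄) = [-26]
z = y + H·x̄ = [-26] + [24] = [-2]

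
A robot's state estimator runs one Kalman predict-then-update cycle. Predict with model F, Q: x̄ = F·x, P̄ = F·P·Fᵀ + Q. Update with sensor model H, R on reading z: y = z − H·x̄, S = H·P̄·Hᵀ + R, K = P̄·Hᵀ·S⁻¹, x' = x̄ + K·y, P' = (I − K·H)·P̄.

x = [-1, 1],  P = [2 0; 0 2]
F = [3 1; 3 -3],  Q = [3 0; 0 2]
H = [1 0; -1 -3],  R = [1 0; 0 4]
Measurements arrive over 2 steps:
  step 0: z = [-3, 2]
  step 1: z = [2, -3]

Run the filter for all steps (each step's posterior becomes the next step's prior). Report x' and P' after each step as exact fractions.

step 0: x̄ = F·x = [-2, -6]
step 0: P̄ = F·P·Fᵀ + Q = [23 12; 12 38]
step 0: y = z − H·x̄ = [-1, -18]
step 0: S = H·P̄·Hᵀ + R = [24 -59; -59 441]
step 0: K = P̄·Hᵀ·S⁻¹ = [6662/7103 -59/7103; -2142/7103 -2316/7103]
step 0: x' = x̄ + K·y = [-19806/7103, 1212/7103]
step 0: P' = (I − K·H)·P̄ = [6662/7103 -2142/7103; -2142/7103 3802/7103]
step 1: x̄ = F·x = [-58206/7103, -63054/7103]
step 1: P̄ = F·P·Fᵀ + Q = [72217/7103 61404/7103; 61404/7103 146938/7103]
step 1: y = z − H·x̄ = [72412/7103, -268677/7103]
step 1: S = H·P̄·Hᵀ + R = [79320/7103 -256429/7103; -256429/7103 1791495/7103]
step 1: K = P̄·Hᵀ·S⁻¹ = [8956858/10748353 -256429/10748353; -2643714/10748353 -3391548/10748353]
step 1: x' = x̄ + K·y = [12932837/10748353, 5922522/10748353]
step 1: P' = (I − K·H)·P̄ = [8956858/10748353 -2643714/10748353; -2643714/10748353 5403302/10748353]

step 0: x' = [-19806/7103, 1212/7103], P' = [6662/7103 -2142/7103; -2142/7103 3802/7103]
step 1: x' = [12932837/10748353, 5922522/10748353], P' = [8956858/10748353 -2643714/10748353; -2643714/10748353 5403302/10748353]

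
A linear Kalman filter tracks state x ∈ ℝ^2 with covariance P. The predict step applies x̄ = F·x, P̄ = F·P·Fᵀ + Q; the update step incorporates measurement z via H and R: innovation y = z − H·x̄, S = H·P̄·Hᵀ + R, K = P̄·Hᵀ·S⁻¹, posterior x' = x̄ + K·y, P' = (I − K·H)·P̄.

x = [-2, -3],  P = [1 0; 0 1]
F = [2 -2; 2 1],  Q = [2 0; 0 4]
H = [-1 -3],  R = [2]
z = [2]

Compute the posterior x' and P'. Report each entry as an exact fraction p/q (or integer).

x̄ = F·x = [2, -7]
P̄ = F·P·Fᵀ + Q = [10 2; 2 9]
y = z − H·x̄ = [-17]
S = H·P̄·Hᵀ + R = [105]
K = P̄·Hᵀ·S⁻¹ = [-16/105; -29/105]
x' = x̄ + K·y = [482/105, -242/105]
P' = (I − K·H)·P̄ = [794/105 -254/105; -254/105 104/105]

x' = [482/105, -242/105]
P' = [794/105 -254/105; -254/105 104/105]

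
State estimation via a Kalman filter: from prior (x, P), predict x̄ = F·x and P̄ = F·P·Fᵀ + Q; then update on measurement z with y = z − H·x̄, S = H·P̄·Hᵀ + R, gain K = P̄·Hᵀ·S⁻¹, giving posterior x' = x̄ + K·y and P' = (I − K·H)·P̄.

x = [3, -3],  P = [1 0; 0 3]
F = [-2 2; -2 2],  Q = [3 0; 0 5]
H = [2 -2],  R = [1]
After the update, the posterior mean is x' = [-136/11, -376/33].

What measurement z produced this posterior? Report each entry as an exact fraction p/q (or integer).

x̄ = F·x = [-12, -12]
P̄ = F·P·Fᵀ + Q = [19 16; 16 21]
S = H·P̄·Hᵀ + R = [33]
K = P̄·Hᵀ·S⁻¹ = [2/11; -10/33]
x' − x̄ = [-4/11, 20/33] = K·y
y = (KᵀK)⁻¹·Kᵀ·(x' − x̄) = [-2]
z = y + H·x̄ = [-2] + [0] = [-2]

z = [-2]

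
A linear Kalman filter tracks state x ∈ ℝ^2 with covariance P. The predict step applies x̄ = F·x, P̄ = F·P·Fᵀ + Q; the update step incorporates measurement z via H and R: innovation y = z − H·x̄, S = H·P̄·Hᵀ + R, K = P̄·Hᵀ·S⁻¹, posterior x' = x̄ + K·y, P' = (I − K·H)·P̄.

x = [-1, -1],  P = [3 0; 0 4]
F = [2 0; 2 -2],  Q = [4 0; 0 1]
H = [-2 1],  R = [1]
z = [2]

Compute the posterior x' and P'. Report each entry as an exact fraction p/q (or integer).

x̄ = F·x = [-2, 0]
P̄ = F·P·Fᵀ + Q = [16 12; 12 29]
y = z − H·x̄ = [-2]
S = H·P̄·Hᵀ + R = [46]
K = P̄·Hᵀ·S⁻¹ = [-10/23; 5/46]
x' = x̄ + K·y = [-26/23, -5/23]
P' = (I − K·H)·P̄ = [168/23 326/23; 326/23 1309/46]

x' = [-26/23, -5/23]
P' = [168/23 326/23; 326/23 1309/46]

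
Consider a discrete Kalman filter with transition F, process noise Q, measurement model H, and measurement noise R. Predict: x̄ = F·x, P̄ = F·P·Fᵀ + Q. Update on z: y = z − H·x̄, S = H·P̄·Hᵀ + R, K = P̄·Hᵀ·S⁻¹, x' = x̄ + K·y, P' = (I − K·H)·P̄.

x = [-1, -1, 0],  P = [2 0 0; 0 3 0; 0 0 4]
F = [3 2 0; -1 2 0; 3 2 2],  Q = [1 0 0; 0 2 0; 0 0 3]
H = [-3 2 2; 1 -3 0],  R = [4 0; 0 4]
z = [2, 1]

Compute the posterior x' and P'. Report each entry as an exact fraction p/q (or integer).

x̄ = F·x = [-5, -1, -5]
P̄ = F·P·Fᵀ + Q = [31 6 30; 6 16 6; 30 6 49]
y = z − H·x̄ = [-1, 3]
S = H·P̄·Hᵀ + R = [159 -99; -99 143]
K = P̄·Hᵀ·S⁻¹ = [-13/98 -1/1078; -5/147 -171/539; 46/147 162/539]
x' = x̄ + K·y = [-375/77, -443/231, -1019/231]
P' = (I − K·H)·P̄ = [15214/539 5072/539 17606/539; 5072/539 5756/1617 16958/1617; 17606/539 16958/1617 63281/1617]

x' = [-375/77, -443/231, -1019/231]
P' = [15214/539 5072/539 17606/539; 5072/539 5756/1617 16958/1617; 17606/539 16958/1617 63281/1617]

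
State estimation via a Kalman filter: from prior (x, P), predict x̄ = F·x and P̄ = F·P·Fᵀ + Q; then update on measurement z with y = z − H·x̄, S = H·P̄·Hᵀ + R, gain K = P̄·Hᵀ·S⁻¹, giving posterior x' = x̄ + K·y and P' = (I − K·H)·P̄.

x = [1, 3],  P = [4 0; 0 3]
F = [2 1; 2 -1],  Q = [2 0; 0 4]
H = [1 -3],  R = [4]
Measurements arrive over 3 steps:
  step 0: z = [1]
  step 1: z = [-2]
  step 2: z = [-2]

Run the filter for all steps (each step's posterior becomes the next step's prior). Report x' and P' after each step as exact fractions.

step 0: x' = [64/11, 17/11], P' = [1455/77 71/11; 71/11 29/11]
step 1: x' = [25797/6929, 13993/6929], P' = [244831/6929 87401/6929; 87401/6929 34075/6929]
step 2: x' = [5748837/978341, 2590745/978341], P' = [40823407/978341 14580393/978341; 14580393/978341 5612987/978341]

step 0: x̄ = F·x = [5, -1]
step 0: P̄ = F·P·Fᵀ + Q = [21 13; 13 23]
step 0: y = z − H·x̄ = [-7]
step 0: S = H·P̄·Hᵀ + R = [154]
step 0: K = P̄·Hᵀ·S⁻¹ = [-9/77; -4/11]
step 0: x' = x̄ + K·y = [64/11, 17/11]
step 0: P' = (I − K·H)·P̄ = [1455/77 71/11; 71/11 29/11]
step 1: x̄ = F·x = [145/11, 111/11]
step 1: P̄ = F·P·Fᵀ + Q = [8165/77 5617/77; 5617/77 4343/77]
step 1: y = z − H·x̄ = [166/11]
step 1: S = H·P̄·Hᵀ + R = [13858/77]
step 1: K = P̄·Hᵀ·S⁻¹ = [-4343/6929; -3706/6929]
step 1: x' = x̄ + K·y = [25797/6929, 13993/6929]
step 1: P' = (I − K·H)·P̄ = [244831/6929 87401/6929; 87401/6929 34075/6929]
step 2: x̄ = F·x = [65587/6929, 37601/6929]
step 2: P̄ = F·P·Fᵀ + Q = [1376861/6929 945249/6929; 945249/6929 691511/6929]
step 2: y = z − H·x̄ = [2566/533]
step 2: S = H·P̄·Hᵀ + R = [11578/41]
step 2: K = P̄·Hᵀ·S⁻¹ = [-56111/75257; -43434/75257]
step 2: x' = x̄ + K·y = [5748837/978341, 2590745/978341]
step 2: P' = (I − K·H)·P̄ = [40823407/978341 14580393/978341; 14580393/978341 5612987/978341]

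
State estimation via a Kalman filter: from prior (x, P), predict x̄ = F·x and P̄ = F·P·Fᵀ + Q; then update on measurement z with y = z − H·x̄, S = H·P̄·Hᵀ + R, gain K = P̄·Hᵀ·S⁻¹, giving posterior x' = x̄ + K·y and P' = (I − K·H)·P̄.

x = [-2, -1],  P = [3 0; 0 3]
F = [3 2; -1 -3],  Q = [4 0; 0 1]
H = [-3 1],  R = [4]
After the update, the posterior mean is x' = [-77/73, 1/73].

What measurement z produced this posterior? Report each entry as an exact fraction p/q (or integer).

z = [3]

x̄ = F·x = [-8, 5]
P̄ = F·P·Fᵀ + Q = [43 -27; -27 31]
S = H·P̄·Hᵀ + R = [584]
K = P̄·Hᵀ·S⁻¹ = [-39/146; 14/73]
x' − x̄ = [507/73, -364/73] = K·y
y = (KᵀK)⁻¹·Kᵀ·(x' − x̄) = [-26]
z = y + H·x̄ = [-26] + [29] = [3]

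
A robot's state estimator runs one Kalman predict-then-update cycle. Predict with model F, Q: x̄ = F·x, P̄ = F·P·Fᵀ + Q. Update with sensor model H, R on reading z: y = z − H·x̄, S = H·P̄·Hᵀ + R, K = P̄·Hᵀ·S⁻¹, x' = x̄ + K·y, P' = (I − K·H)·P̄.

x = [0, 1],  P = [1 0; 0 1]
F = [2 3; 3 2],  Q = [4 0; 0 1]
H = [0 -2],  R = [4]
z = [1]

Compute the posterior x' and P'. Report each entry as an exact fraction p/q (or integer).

x' = [1, -1/3]
P' = [37/5 4/5; 4/5 14/15]

x̄ = F·x = [3, 2]
P̄ = F·P·Fᵀ + Q = [17 12; 12 14]
y = z − H·x̄ = [5]
S = H·P̄·Hᵀ + R = [60]
K = P̄·Hᵀ·S⁻¹ = [-2/5; -7/15]
x' = x̄ + K·y = [1, -1/3]
P' = (I − K·H)·P̄ = [37/5 4/5; 4/5 14/15]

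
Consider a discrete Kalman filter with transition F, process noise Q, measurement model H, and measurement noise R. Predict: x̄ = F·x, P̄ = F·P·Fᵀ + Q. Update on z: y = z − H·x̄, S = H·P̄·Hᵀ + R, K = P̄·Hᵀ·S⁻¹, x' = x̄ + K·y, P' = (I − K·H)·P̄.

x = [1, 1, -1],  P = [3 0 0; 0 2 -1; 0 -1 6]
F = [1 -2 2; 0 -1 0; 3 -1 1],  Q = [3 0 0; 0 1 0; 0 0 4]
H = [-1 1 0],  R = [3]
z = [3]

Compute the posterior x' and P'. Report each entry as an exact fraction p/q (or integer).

x̄ = F·x = [-3, -1, 1]
P̄ = F·P·Fᵀ + Q = [46 6 29; 6 3 3; 29 3 41]
y = z − H·x̄ = [1]
S = H·P̄·Hᵀ + R = [40]
K = P̄·Hᵀ·S⁻¹ = [-1; -3/40; -13/20]
x' = x̄ + K·y = [-4, -43/40, 7/20]
P' = (I − K·H)·P̄ = [6 3 3; 3 111/40 21/20; 3 21/20 241/10]

x' = [-4, -43/40, 7/20]
P' = [6 3 3; 3 111/40 21/20; 3 21/20 241/10]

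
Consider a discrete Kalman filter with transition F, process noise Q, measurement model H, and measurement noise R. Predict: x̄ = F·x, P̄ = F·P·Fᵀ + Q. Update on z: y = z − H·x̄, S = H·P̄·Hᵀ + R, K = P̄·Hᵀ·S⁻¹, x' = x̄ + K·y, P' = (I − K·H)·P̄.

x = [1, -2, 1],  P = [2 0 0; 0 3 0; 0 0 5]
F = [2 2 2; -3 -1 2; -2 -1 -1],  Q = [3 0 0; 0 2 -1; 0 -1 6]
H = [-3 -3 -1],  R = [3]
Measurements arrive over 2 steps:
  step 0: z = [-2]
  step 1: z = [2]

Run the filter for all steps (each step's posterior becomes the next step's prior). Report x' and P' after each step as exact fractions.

step 0: x' = [0, 1, -1], P' = [18424/715 -13999/715 -12942/715; -13999/715 11424/715 8142/715; -12942/715 8142/715 14286/715]
step 1: x' = [451591/866214, -179966/144369, 8288/48123], P' = [25837007/4331070 -2914969/721845 -1337438/240615; -2914969/721845 942886/240615 89042/80205; -1337438/240615 89042/80205 358744/26735]

step 0: x̄ = F·x = [0, 1, -1]
step 0: P̄ = F·P·Fᵀ + Q = [43 2 -24; 2 43 4; -24 4 22]
step 0: y = z − H·x̄ = [0]
step 0: S = H·P̄·Hᵀ + R = [715]
step 0: K = P̄·Hᵀ·S⁻¹ = [-111/715; -139/715; 38/715]
step 0: x' = x̄ + K·y = [0, 1, -1]
step 0: P' = (I − K·H)·P̄ = [18424/715 -13999/715 -12942/715; -13999/715 11424/715 8142/715; -12942/715 8142/715 14286/715]
step 1: x̄ = F·x = [0, -3, 0]
step 1: P̄ = F·P·Fᵀ + Q = [28289/715 77912/715 3962/715; 77912/715 274556/715 27486/715; 3962/715 27486/715 12216/715]
step 1: y = z − H·x̄ = [-7]
step 1: S = H·P̄·Hᵀ + R = [866214/143]
step 1: K = P̄·Hᵀ·S⁻¹ = [-64513/866214; -36163/144369; -1184/48123]
step 1: x' = x̄ + K·y = [451591/866214, -179966/144369, 8288/48123]
step 1: P' = (I − K·H)·P̄ = [25837007/4331070 -2914969/721845 -1337438/240615; -2914969/721845 942886/240615 89042/80205; -1337438/240615 89042/80205 358744/26735]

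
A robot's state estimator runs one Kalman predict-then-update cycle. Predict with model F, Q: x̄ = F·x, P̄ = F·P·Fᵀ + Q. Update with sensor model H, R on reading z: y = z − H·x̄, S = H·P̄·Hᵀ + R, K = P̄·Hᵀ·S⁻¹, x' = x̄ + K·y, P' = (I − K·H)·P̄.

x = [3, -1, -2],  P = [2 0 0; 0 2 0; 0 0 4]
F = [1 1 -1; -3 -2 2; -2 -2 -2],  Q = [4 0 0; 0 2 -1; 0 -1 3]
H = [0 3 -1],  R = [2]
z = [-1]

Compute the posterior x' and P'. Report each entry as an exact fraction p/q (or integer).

x̄ = F·x = [4, -11, 0]
P̄ = F·P·Fᵀ + Q = [12 -18 0; -18 44 3; 0 3 35]
y = z − H·x̄ = [32]
S = H·P̄·Hᵀ + R = [415]
K = P̄·Hᵀ·S⁻¹ = [-54/415; 129/415; -26/415]
x' = x̄ + K·y = [-68/415, -437/415, -832/415]
P' = (I − K·H)·P̄ = [2064/415 -504/415 -1404/415; -504/415 1619/415 4599/415; -1404/415 4599/415 13849/415]

x' = [-68/415, -437/415, -832/415]
P' = [2064/415 -504/415 -1404/415; -504/415 1619/415 4599/415; -1404/415 4599/415 13849/415]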